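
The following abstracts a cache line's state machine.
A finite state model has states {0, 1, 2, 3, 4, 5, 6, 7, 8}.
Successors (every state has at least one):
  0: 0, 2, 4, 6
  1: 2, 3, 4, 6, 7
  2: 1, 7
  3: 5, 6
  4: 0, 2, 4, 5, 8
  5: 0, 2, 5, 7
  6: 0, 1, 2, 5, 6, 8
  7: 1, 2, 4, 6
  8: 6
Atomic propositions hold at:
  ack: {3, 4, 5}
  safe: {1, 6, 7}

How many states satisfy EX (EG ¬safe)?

Sat(¬safe) = {0, 2, 3, 4, 5, 8}
EG ¬safe: greatest fixpoint, start Z0 = {0, 2, 3, 4, 5, 8}, keep only states in Sat with some successor in Z. Z1 = {0, 3, 4, 5}; fixed.
Sat(EG ¬safe) = {0, 3, 4, 5}
Sat(EX (EG ¬safe)) = {s : some successor in {0, 3, 4, 5}} = {0, 1, 3, 4, 5, 6, 7}
|Sat(EX (EG ¬safe))| = |{0, 1, 3, 4, 5, 6, 7}| = 7.

7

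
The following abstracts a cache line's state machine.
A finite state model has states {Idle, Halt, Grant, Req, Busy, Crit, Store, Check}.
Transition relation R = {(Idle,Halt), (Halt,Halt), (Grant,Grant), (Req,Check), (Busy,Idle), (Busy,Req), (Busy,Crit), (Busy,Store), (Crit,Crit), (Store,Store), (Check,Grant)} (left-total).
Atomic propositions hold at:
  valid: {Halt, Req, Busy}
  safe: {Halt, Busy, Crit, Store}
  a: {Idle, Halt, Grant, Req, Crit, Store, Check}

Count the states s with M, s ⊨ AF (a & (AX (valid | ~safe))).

5

Sat(~safe) = {Idle, Grant, Req, Check}
Sat(valid | ~safe) = {Idle, Halt, Grant, Req, Busy, Check}
Sat(AX (valid | ~safe)) = {s : every successor in {Idle, Halt, Grant, Req, Busy, Check}} = {Idle, Halt, Grant, Req, Check}
Sat(a & (AX (valid | ~safe))) = {Idle, Halt, Grant, Req, Check}
AF (a & (AX (valid | ~safe))): least fixpoint, start Z0 = {Idle, Halt, Grant, Req, Check}, add states with every successor in Z. Already a fixed point.
Sat(AF (a & (AX (valid | ~safe)))) = {Idle, Halt, Grant, Req, Check}
|Sat(AF (a & (AX (valid | ~safe))))| = |{Idle, Halt, Grant, Req, Check}| = 5.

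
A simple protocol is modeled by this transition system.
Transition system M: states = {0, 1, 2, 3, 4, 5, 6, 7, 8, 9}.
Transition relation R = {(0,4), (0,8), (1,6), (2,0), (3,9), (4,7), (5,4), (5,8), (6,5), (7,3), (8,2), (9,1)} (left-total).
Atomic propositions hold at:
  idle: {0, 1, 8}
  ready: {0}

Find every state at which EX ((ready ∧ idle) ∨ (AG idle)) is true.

{2}

Sat(ready ∧ idle) = {0}
AG idle: greatest fixpoint, start Z0 = {0, 1, 8}, keep only states in Sat with every successor in Z. Z1 = ∅; fixed.
Sat(AG idle) = ∅
Sat((ready ∧ idle) ∨ (AG idle)) = {0}
Sat(EX ((ready ∧ idle) ∨ (AG idle))) = {s : some successor in {0}} = {2}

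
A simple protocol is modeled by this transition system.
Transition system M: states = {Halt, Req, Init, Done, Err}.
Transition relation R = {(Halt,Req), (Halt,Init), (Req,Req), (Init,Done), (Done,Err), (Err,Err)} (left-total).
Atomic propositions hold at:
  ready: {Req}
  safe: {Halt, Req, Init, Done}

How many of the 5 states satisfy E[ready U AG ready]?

1

AG ready: greatest fixpoint, start Z0 = {Req}, keep only states in Sat with every successor in Z. Already a fixed point.
Sat(AG ready) = {Req}
E[ready U AG ready]: least fixpoint, start Z0 = Sat(AG ready) = {Req}, add states in Sat(ready) with some successor in Z. Already a fixed point.
Sat(E[ready U AG ready]) = {Req}
|Sat(E[ready U AG ready])| = |{Req}| = 1.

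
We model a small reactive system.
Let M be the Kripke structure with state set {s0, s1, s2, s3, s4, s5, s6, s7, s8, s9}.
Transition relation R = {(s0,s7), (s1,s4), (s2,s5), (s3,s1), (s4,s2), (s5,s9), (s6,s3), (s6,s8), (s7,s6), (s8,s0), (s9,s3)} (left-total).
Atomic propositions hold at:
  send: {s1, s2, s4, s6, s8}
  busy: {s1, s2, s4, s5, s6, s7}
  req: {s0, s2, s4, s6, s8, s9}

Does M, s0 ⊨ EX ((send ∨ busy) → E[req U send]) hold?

Sat(send ∨ busy) = {s1, s2, s4, s5, s6, s7, s8}
E[req U send]: least fixpoint, start Z0 = Sat(send) = {s1, s2, s4, s6, s8}, add states in Sat(req) with some successor in Z. Already a fixed point.
Sat(E[req U send]) = {s1, s2, s4, s6, s8}
Sat((send ∨ busy) → E[req U send]) = {s0, s1, s2, s3, s4, s6, s8, s9}
Sat(EX ((send ∨ busy) → E[req U send])) = {s : some successor in {s0, s1, s2, s3, s4, s6, s8, s9}} = {s1, s3, s4, s5, s6, s7, s8, s9}
s0 ∉ Sat(EX ((send ∨ busy) → E[req U send])) = {s1, s3, s4, s5, s6, s7, s8, s9}, so the formula does not hold at s0.

No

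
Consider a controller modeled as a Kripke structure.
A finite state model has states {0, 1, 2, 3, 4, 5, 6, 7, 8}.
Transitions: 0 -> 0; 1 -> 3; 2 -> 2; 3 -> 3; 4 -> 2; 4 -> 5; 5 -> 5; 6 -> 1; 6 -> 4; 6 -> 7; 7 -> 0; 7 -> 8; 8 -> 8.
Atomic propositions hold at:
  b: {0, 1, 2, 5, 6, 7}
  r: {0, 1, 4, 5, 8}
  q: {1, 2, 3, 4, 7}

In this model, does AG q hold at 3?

Yes

AG q: greatest fixpoint, start Z0 = {1, 2, 3, 4, 7}, keep only states in Sat with every successor in Z. Z1 = {1, 2, 3}; fixed.
Sat(AG q) = {1, 2, 3}
3 ∈ Sat(AG q) = {1, 2, 3}, so the formula holds at 3.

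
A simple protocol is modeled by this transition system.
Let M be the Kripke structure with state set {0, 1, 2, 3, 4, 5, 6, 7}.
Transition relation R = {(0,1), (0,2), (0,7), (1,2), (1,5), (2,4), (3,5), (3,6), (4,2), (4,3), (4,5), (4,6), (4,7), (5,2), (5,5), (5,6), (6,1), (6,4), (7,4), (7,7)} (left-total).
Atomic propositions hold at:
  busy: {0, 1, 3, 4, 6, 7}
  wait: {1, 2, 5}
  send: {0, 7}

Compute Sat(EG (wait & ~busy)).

Sat(~busy) = {2, 5}
Sat(wait & ~busy) = {2, 5}
EG (wait & ~busy): greatest fixpoint, start Z0 = {2, 5}, keep only states in Sat with some successor in Z. Z1 = {5}; fixed.
Sat(EG (wait & ~busy)) = {5}

{5}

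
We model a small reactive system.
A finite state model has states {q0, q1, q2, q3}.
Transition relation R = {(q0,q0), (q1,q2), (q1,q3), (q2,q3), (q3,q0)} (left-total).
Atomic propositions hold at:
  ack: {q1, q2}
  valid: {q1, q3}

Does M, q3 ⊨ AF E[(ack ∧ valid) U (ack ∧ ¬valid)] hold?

No

Sat(ack ∧ valid) = {q1}
Sat(¬valid) = {q0, q2}
Sat(ack ∧ ¬valid) = {q2}
E[(ack ∧ valid) U (ack ∧ ¬valid)]: least fixpoint, start Z0 = Sat((ack ∧ ¬valid)) = {q2}, add states in Sat(ack ∧ valid) with some successor in Z. Z1 = {q1, q2}; fixed.
Sat(E[(ack ∧ valid) U (ack ∧ ¬valid)]) = {q1, q2}
AF E[(ack ∧ valid) U (ack ∧ ¬valid)]: least fixpoint, start Z0 = {q1, q2}, add states with every successor in Z. Already a fixed point.
Sat(AF E[(ack ∧ valid) U (ack ∧ ¬valid)]) = {q1, q2}
q3 ∉ Sat(AF E[(ack ∧ valid) U (ack ∧ ¬valid)]) = {q1, q2}, so the formula does not hold at q3.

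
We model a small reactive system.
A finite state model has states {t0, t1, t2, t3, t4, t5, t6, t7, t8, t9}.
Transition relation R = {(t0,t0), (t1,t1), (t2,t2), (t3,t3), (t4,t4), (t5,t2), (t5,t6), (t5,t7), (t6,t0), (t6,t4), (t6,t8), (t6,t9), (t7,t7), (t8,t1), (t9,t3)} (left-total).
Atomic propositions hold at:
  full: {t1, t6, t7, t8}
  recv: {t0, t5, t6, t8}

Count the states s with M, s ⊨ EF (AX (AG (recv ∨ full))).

Sat(recv ∨ full) = {t0, t1, t5, t6, t7, t8}
AG (recv ∨ full): greatest fixpoint, start Z0 = {t0, t1, t5, t6, t7, t8}, keep only states in Sat with every successor in Z. Z1 = {t0, t1, t7, t8}; fixed.
Sat(AG (recv ∨ full)) = {t0, t1, t7, t8}
Sat(AX (AG (recv ∨ full))) = {s : every successor in {t0, t1, t7, t8}} = {t0, t1, t7, t8}
EF (AX (AG (recv ∨ full))): least fixpoint, start Z0 = {t0, t1, t7, t8}, add states with some successor in Z. Z1 = {t0, t1, t5, t6, t7, t8}; fixed.
Sat(EF (AX (AG (recv ∨ full)))) = {t0, t1, t5, t6, t7, t8}
|Sat(EF (AX (AG (recv ∨ full))))| = |{t0, t1, t5, t6, t7, t8}| = 6.

6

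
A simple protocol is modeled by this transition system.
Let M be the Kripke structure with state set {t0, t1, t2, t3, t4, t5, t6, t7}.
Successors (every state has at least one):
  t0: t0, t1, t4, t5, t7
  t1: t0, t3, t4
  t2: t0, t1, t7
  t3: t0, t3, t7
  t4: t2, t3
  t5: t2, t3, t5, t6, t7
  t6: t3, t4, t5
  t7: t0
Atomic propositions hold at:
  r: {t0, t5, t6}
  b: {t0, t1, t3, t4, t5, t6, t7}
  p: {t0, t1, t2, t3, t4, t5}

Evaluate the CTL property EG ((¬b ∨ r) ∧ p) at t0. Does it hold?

Yes

Sat(¬b) = {t2}
Sat(¬b ∨ r) = {t0, t2, t5, t6}
Sat((¬b ∨ r) ∧ p) = {t0, t2, t5}
EG ((¬b ∨ r) ∧ p): greatest fixpoint, start Z0 = {t0, t2, t5}, keep only states in Sat with some successor in Z. Already a fixed point.
Sat(EG ((¬b ∨ r) ∧ p)) = {t0, t2, t5}
t0 ∈ Sat(EG ((¬b ∨ r) ∧ p)) = {t0, t2, t5}, so the formula holds at t0.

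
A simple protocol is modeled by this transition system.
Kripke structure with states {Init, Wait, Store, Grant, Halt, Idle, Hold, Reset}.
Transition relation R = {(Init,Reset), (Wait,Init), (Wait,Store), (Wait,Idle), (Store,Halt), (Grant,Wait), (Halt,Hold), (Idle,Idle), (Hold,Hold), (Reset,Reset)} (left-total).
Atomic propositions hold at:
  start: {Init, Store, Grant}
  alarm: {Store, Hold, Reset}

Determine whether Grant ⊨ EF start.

Yes

EF start: least fixpoint, start Z0 = {Init, Store, Grant}, add states with some successor in Z. Z1 = {Init, Wait, Store, Grant}; fixed.
Sat(EF start) = {Init, Wait, Store, Grant}
Grant ∈ Sat(EF start) = {Init, Wait, Store, Grant}, so the formula holds at Grant.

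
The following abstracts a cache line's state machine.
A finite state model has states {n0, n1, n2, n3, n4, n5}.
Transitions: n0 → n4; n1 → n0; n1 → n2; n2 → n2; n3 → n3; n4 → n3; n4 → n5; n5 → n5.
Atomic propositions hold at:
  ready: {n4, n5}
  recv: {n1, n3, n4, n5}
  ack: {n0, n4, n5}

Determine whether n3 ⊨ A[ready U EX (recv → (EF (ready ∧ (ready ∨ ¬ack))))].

Sat(¬ack) = {n1, n2, n3}
Sat(ready ∨ ¬ack) = {n1, n2, n3, n4, n5}
Sat(ready ∧ (ready ∨ ¬ack)) = {n4, n5}
EF (ready ∧ (ready ∨ ¬ack)): least fixpoint, start Z0 = {n4, n5}, add states with some successor in Z. Z1 = {n0, n4, n5}; Z2 = {n0, n1, n4, n5}; fixed.
Sat(EF (ready ∧ (ready ∨ ¬ack))) = {n0, n1, n4, n5}
Sat(recv → (EF (ready ∧ (ready ∨ ¬ack)))) = {n0, n1, n2, n4, n5}
Sat(EX (recv → (EF (ready ∧ (ready ∨ ¬ack))))) = {s : some successor in {n0, n1, n2, n4, n5}} = {n0, n1, n2, n4, n5}
A[ready U EX (recv → (EF (ready ∧ (ready ∨ ¬ack))))]: least fixpoint, start Z0 = Sat(EX (recv → (EF (ready ∧ (ready ∨ ¬ack))))) = {n0, n1, n2, n4, n5}, add states in Sat(ready) with every successor in Z. Already a fixed point.
Sat(A[ready U EX (recv → (EF (ready ∧ (ready ∨ ¬ack))))]) = {n0, n1, n2, n4, n5}
n3 ∉ Sat(A[ready U EX (recv → (EF (ready ∧ (ready ∨ ¬ack))))]) = {n0, n1, n2, n4, n5}, so the formula does not hold at n3.

No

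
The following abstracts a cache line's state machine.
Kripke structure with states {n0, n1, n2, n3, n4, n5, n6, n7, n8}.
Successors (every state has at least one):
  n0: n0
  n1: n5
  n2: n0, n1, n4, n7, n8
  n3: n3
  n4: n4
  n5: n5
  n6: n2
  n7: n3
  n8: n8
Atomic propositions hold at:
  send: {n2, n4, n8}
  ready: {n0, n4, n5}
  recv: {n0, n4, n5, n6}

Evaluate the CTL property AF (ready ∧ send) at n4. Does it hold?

Yes

Sat(ready ∧ send) = {n4}
AF (ready ∧ send): least fixpoint, start Z0 = {n4}, add states with every successor in Z. Already a fixed point.
Sat(AF (ready ∧ send)) = {n4}
n4 ∈ Sat(AF (ready ∧ send)) = {n4}, so the formula holds at n4.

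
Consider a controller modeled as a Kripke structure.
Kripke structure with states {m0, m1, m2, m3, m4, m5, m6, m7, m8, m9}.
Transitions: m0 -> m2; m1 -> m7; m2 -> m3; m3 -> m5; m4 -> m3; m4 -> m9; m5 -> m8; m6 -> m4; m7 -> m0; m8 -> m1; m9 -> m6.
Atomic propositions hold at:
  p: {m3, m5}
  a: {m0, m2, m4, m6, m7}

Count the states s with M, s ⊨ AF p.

AF p: least fixpoint, start Z0 = {m3, m5}, add states with every successor in Z. Z1 = {m2, m3, m5}; Z2 = {m0, m2, m3, m5}; Z3 = {m0, m2, m3, m5, m7}; Z4 = {m0, m1, m2, m3, m5, m7}; Z5 = {m0, m1, m2, m3, m5, m7, m8}; fixed.
Sat(AF p) = {m0, m1, m2, m3, m5, m7, m8}
|Sat(AF p)| = |{m0, m1, m2, m3, m5, m7, m8}| = 7.

7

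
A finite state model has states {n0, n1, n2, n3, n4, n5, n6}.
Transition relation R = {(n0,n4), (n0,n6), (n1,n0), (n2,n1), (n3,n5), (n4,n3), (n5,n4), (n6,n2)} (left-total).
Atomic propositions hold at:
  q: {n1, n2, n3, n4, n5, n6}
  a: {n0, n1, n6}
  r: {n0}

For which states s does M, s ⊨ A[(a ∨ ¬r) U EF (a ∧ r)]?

Sat(¬r) = {n1, n2, n3, n4, n5, n6}
Sat(a ∨ ¬r) = {n0, n1, n2, n3, n4, n5, n6}
Sat(a ∧ r) = {n0}
EF (a ∧ r): least fixpoint, start Z0 = {n0}, add states with some successor in Z. Z1 = {n0, n1}; Z2 = {n0, n1, n2}; Z3 = {n0, n1, n2, n6}; fixed.
Sat(EF (a ∧ r)) = {n0, n1, n2, n6}
A[(a ∨ ¬r) U EF (a ∧ r)]: least fixpoint, start Z0 = Sat(EF (a ∧ r)) = {n0, n1, n2, n6}, add states in Sat(a ∨ ¬r) with every successor in Z. Already a fixed point.
Sat(A[(a ∨ ¬r) U EF (a ∧ r)]) = {n0, n1, n2, n6}

{n0, n1, n2, n6}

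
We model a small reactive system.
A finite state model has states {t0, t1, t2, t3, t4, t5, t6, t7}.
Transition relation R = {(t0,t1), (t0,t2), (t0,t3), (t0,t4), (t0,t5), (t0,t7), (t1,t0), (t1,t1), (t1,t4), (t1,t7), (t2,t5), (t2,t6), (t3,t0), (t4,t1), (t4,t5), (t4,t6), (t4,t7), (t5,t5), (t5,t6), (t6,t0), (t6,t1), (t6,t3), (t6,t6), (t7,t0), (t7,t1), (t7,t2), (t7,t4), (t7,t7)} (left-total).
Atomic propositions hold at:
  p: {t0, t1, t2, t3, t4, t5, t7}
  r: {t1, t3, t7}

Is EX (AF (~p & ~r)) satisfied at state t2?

Sat(~p) = {t6}
Sat(~r) = {t0, t2, t4, t5, t6}
Sat(~p & ~r) = {t6}
AF (~p & ~r): least fixpoint, start Z0 = {t6}, add states with every successor in Z. Already a fixed point.
Sat(AF (~p & ~r)) = {t6}
Sat(EX (AF (~p & ~r))) = {s : some successor in {t6}} = {t2, t4, t5, t6}
t2 ∈ Sat(EX (AF (~p & ~r))) = {t2, t4, t5, t6}, so the formula holds at t2.

Yes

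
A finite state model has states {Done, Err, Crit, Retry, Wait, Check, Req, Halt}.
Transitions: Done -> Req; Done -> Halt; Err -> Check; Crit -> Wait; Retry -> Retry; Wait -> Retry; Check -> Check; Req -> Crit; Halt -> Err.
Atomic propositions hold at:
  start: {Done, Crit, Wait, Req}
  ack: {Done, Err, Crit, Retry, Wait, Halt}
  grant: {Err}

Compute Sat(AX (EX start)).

Sat(EX start) = {s : some successor in {Done, Crit, Wait, Req}} = {Done, Crit, Req}
Sat(AX (EX start)) = {s : every successor in {Done, Crit, Req}} = {Req}

{Req}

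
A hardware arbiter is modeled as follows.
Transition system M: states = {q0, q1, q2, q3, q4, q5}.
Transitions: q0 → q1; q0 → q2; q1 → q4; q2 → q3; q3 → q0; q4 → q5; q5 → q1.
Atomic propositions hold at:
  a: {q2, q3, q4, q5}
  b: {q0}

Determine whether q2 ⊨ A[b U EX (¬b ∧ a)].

Sat(¬b) = {q1, q2, q3, q4, q5}
Sat(¬b ∧ a) = {q2, q3, q4, q5}
Sat(EX (¬b ∧ a)) = {s : some successor in {q2, q3, q4, q5}} = {q0, q1, q2, q4}
A[b U EX (¬b ∧ a)]: least fixpoint, start Z0 = Sat(EX (¬b ∧ a)) = {q0, q1, q2, q4}, add states in Sat(b) with every successor in Z. Already a fixed point.
Sat(A[b U EX (¬b ∧ a)]) = {q0, q1, q2, q4}
q2 ∈ Sat(A[b U EX (¬b ∧ a)]) = {q0, q1, q2, q4}, so the formula holds at q2.

Yes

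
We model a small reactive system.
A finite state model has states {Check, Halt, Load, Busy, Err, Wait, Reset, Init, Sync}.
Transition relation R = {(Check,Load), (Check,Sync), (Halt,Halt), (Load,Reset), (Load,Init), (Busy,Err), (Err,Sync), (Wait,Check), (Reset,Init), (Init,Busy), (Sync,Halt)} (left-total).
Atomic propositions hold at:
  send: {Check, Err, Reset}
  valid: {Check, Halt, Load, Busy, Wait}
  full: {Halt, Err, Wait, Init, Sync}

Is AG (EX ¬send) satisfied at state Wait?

No

Sat(¬send) = {Halt, Load, Busy, Wait, Init, Sync}
Sat(EX ¬send) = {s : some successor in {Halt, Load, Busy, Wait, Init, Sync}} = {Check, Halt, Load, Err, Reset, Init, Sync}
AG (EX ¬send): greatest fixpoint, start Z0 = {Check, Halt, Load, Err, Reset, Init, Sync}, keep only states in Sat with every successor in Z. Z1 = {Check, Halt, Load, Err, Reset, Sync}; Z2 = {Check, Halt, Err, Sync}; Z3 = {Halt, Err, Sync}; fixed.
Sat(AG (EX ¬send)) = {Halt, Err, Sync}
Wait ∉ Sat(AG (EX ¬send)) = {Halt, Err, Sync}, so the formula does not hold at Wait.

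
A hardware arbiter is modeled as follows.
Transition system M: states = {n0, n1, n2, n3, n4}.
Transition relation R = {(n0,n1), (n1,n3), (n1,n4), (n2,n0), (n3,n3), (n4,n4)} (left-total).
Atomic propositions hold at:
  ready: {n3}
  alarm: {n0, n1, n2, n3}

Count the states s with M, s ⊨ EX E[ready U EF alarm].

EF alarm: least fixpoint, start Z0 = {n0, n1, n2, n3}, add states with some successor in Z. Already a fixed point.
Sat(EF alarm) = {n0, n1, n2, n3}
E[ready U EF alarm]: least fixpoint, start Z0 = Sat(EF alarm) = {n0, n1, n2, n3}, add states in Sat(ready) with some successor in Z. Already a fixed point.
Sat(E[ready U EF alarm]) = {n0, n1, n2, n3}
Sat(EX E[ready U EF alarm]) = {s : some successor in {n0, n1, n2, n3}} = {n0, n1, n2, n3}
|Sat(EX E[ready U EF alarm])| = |{n0, n1, n2, n3}| = 4.

4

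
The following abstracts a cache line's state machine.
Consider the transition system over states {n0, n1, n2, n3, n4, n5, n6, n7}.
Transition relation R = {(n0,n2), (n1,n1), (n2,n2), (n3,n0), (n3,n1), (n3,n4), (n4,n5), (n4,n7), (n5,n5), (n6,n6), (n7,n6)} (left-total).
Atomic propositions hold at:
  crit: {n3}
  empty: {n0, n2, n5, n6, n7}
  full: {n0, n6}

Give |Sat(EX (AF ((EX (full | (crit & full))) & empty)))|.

Sat(crit & full) = ∅
Sat(full | (crit & full)) = {n0, n6}
Sat(EX (full | (crit & full))) = {s : some successor in {n0, n6}} = {n3, n6, n7}
Sat((EX (full | (crit & full))) & empty) = {n6, n7}
AF ((EX (full | (crit & full))) & empty): least fixpoint, start Z0 = {n6, n7}, add states with every successor in Z. Already a fixed point.
Sat(AF ((EX (full | (crit & full))) & empty)) = {n6, n7}
Sat(EX (AF ((EX (full | (crit & full))) & empty))) = {s : some successor in {n6, n7}} = {n4, n6, n7}
|Sat(EX (AF ((EX (full | (crit & full))) & empty)))| = |{n4, n6, n7}| = 3.

3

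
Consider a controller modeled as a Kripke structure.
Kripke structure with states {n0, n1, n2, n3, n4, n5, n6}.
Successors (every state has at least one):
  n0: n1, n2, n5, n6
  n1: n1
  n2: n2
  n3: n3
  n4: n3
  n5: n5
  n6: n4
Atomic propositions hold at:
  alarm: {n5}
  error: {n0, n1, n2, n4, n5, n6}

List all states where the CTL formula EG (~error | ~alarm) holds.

Sat(~error) = {n3}
Sat(~alarm) = {n0, n1, n2, n3, n4, n6}
Sat(~error | ~alarm) = {n0, n1, n2, n3, n4, n6}
EG (~error | ~alarm): greatest fixpoint, start Z0 = {n0, n1, n2, n3, n4, n6}, keep only states in Sat with some successor in Z. Already a fixed point.
Sat(EG (~error | ~alarm)) = {n0, n1, n2, n3, n4, n6}

{n0, n1, n2, n3, n4, n6}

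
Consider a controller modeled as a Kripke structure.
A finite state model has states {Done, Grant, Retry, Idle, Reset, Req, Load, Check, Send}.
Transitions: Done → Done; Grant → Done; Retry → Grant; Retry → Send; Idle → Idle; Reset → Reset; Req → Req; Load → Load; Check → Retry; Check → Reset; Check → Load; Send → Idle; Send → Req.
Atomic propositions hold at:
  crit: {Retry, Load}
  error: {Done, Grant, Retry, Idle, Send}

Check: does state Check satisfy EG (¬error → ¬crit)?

Sat(¬error) = {Reset, Req, Load, Check}
Sat(¬crit) = {Done, Grant, Idle, Reset, Req, Check, Send}
Sat(¬error → ¬crit) = {Done, Grant, Retry, Idle, Reset, Req, Check, Send}
EG (¬error → ¬crit): greatest fixpoint, start Z0 = {Done, Grant, Retry, Idle, Reset, Req, Check, Send}, keep only states in Sat with some successor in Z. Already a fixed point.
Sat(EG (¬error → ¬crit)) = {Done, Grant, Retry, Idle, Reset, Req, Check, Send}
Check ∈ Sat(EG (¬error → ¬crit)) = {Done, Grant, Retry, Idle, Reset, Req, Check, Send}, so the formula holds at Check.

Yes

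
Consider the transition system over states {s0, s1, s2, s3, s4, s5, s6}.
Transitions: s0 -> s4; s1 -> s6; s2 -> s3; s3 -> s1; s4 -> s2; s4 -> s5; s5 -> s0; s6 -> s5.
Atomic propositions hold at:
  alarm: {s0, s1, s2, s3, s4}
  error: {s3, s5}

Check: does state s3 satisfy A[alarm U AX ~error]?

Yes

Sat(~error) = {s0, s1, s2, s4, s6}
Sat(AX ~error) = {s : every successor in {s0, s1, s2, s4, s6}} = {s0, s1, s3, s5}
A[alarm U AX ~error]: least fixpoint, start Z0 = Sat(AX ~error) = {s0, s1, s3, s5}, add states in Sat(alarm) with every successor in Z. Z1 = {s0, s1, s2, s3, s5}; Z2 = {s0, s1, s2, s3, s4, s5}; fixed.
Sat(A[alarm U AX ~error]) = {s0, s1, s2, s3, s4, s5}
s3 ∈ Sat(A[alarm U AX ~error]) = {s0, s1, s2, s3, s4, s5}, so the formula holds at s3.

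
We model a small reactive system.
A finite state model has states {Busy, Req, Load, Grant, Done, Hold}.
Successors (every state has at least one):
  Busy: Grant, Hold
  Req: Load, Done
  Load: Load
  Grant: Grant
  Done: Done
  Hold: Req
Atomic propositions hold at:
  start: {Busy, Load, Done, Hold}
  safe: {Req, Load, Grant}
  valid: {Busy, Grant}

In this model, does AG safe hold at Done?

No

AG safe: greatest fixpoint, start Z0 = {Req, Load, Grant}, keep only states in Sat with every successor in Z. Z1 = {Load, Grant}; fixed.
Sat(AG safe) = {Load, Grant}
Done ∉ Sat(AG safe) = {Load, Grant}, so the formula does not hold at Done.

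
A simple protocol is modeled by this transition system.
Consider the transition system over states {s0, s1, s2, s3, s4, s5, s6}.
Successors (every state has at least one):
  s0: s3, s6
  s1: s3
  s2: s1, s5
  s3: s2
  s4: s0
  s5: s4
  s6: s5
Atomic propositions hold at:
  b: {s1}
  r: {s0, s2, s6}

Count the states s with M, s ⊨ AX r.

2

Sat(AX r) = {s : every successor in {s0, s2, s6}} = {s3, s4}
|Sat(AX r)| = |{s3, s4}| = 2.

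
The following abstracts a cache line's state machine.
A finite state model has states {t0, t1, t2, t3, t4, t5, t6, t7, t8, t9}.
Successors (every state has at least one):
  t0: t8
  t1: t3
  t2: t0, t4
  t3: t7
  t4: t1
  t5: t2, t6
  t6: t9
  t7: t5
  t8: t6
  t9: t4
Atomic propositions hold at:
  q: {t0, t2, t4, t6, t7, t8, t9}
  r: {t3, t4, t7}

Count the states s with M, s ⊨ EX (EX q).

7

Sat(EX q) = {s : some successor in {t0, t2, t4, t6, t7, t8, t9}} = {t0, t2, t3, t5, t6, t8, t9}
Sat(EX (EX q)) = {s : some successor in {t0, t2, t3, t5, t6, t8, t9}} = {t0, t1, t2, t5, t6, t7, t8}
|Sat(EX (EX q))| = |{t0, t1, t2, t5, t6, t7, t8}| = 7.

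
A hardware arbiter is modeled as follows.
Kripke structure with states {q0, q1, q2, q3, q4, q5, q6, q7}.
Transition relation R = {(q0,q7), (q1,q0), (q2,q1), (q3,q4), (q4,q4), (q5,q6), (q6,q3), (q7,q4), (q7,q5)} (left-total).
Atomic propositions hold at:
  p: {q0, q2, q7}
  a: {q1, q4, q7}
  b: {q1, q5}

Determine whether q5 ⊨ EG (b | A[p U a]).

A[p U a]: least fixpoint, start Z0 = Sat(a) = {q1, q4, q7}, add states in Sat(p) with every successor in Z. Z1 = {q0, q1, q2, q4, q7}; fixed.
Sat(A[p U a]) = {q0, q1, q2, q4, q7}
Sat(b | A[p U a]) = {q0, q1, q2, q4, q5, q7}
EG (b | A[p U a]): greatest fixpoint, start Z0 = {q0, q1, q2, q4, q5, q7}, keep only states in Sat with some successor in Z. Z1 = {q0, q1, q2, q4, q7}; fixed.
Sat(EG (b | A[p U a])) = {q0, q1, q2, q4, q7}
q5 ∉ Sat(EG (b | A[p U a])) = {q0, q1, q2, q4, q7}, so the formula does not hold at q5.

No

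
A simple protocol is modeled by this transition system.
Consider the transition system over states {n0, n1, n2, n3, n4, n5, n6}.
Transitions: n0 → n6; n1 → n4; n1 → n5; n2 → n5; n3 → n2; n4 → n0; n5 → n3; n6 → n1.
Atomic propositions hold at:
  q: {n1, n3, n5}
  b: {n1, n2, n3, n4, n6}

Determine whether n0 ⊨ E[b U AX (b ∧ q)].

Sat(b ∧ q) = {n1, n3}
Sat(AX (b ∧ q)) = {s : every successor in {n1, n3}} = {n5, n6}
E[b U AX (b ∧ q)]: least fixpoint, start Z0 = Sat(AX (b ∧ q)) = {n5, n6}, add states in Sat(b) with some successor in Z. Z1 = {n1, n2, n5, n6}; Z2 = {n1, n2, n3, n5, n6}; fixed.
Sat(E[b U AX (b ∧ q)]) = {n1, n2, n3, n5, n6}
n0 ∉ Sat(E[b U AX (b ∧ q)]) = {n1, n2, n3, n5, n6}, so the formula does not hold at n0.

No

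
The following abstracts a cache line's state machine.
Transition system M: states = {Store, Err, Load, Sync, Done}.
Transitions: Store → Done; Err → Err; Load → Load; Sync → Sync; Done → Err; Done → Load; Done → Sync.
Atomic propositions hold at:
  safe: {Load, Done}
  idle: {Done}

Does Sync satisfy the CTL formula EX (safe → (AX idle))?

Sat(AX idle) = {s : every successor in {Done}} = {Store}
Sat(safe → (AX idle)) = {Store, Err, Sync}
Sat(EX (safe → (AX idle))) = {s : some successor in {Store, Err, Sync}} = {Err, Sync, Done}
Sync ∈ Sat(EX (safe → (AX idle))) = {Err, Sync, Done}, so the formula holds at Sync.

Yes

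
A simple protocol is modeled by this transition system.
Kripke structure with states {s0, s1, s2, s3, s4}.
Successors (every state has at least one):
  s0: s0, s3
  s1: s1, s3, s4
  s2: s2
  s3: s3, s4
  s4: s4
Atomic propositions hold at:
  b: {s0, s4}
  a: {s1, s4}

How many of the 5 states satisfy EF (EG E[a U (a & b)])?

4

Sat(a & b) = {s4}
E[a U (a & b)]: least fixpoint, start Z0 = Sat((a & b)) = {s4}, add states in Sat(a) with some successor in Z. Z1 = {s1, s4}; fixed.
Sat(E[a U (a & b)]) = {s1, s4}
EG E[a U (a & b)]: greatest fixpoint, start Z0 = {s1, s4}, keep only states in Sat with some successor in Z. Already a fixed point.
Sat(EG E[a U (a & b)]) = {s1, s4}
EF (EG E[a U (a & b)]): least fixpoint, start Z0 = {s1, s4}, add states with some successor in Z. Z1 = {s1, s3, s4}; Z2 = {s0, s1, s3, s4}; fixed.
Sat(EF (EG E[a U (a & b)])) = {s0, s1, s3, s4}
|Sat(EF (EG E[a U (a & b)]))| = |{s0, s1, s3, s4}| = 4.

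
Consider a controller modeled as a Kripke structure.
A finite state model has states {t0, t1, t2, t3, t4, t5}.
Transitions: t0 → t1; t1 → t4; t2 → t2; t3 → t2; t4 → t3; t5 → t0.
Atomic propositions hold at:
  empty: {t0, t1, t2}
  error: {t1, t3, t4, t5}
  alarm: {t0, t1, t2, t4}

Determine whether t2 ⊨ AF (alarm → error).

Sat(alarm → error) = {t1, t3, t4, t5}
AF (alarm → error): least fixpoint, start Z0 = {t1, t3, t4, t5}, add states with every successor in Z. Z1 = {t0, t1, t3, t4, t5}; fixed.
Sat(AF (alarm → error)) = {t0, t1, t3, t4, t5}
t2 ∉ Sat(AF (alarm → error)) = {t0, t1, t3, t4, t5}, so the formula does not hold at t2.

No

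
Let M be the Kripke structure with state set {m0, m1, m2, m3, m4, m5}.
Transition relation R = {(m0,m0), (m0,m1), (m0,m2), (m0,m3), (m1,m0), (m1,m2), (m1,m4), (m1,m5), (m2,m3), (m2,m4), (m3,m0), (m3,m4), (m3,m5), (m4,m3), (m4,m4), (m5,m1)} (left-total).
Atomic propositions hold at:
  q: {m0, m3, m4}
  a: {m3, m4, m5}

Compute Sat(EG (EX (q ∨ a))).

Sat(q ∨ a) = {m0, m3, m4, m5}
Sat(EX (q ∨ a)) = {s : some successor in {m0, m3, m4, m5}} = {m0, m1, m2, m3, m4}
EG (EX (q ∨ a)): greatest fixpoint, start Z0 = {m0, m1, m2, m3, m4}, keep only states in Sat with some successor in Z. Already a fixed point.
Sat(EG (EX (q ∨ a))) = {m0, m1, m2, m3, m4}

{m0, m1, m2, m3, m4}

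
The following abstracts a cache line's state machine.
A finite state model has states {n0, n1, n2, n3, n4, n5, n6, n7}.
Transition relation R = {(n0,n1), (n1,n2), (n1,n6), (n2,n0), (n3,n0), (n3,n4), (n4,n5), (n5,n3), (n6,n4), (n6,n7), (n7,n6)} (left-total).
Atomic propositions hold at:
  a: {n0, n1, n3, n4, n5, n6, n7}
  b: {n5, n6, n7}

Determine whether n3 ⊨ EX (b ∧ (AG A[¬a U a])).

No

Sat(¬a) = {n2}
A[¬a U a]: least fixpoint, start Z0 = Sat(a) = {n0, n1, n3, n4, n5, n6, n7}, add states in Sat(¬a) with every successor in Z. Z1 = {n0, n1, n2, n3, n4, n5, n6, n7}; fixed.
Sat(A[¬a U a]) = {n0, n1, n2, n3, n4, n5, n6, n7}
AG A[¬a U a]: greatest fixpoint, start Z0 = {n0, n1, n2, n3, n4, n5, n6, n7}, keep only states in Sat with every successor in Z. Already a fixed point.
Sat(AG A[¬a U a]) = {n0, n1, n2, n3, n4, n5, n6, n7}
Sat(b ∧ (AG A[¬a U a])) = {n5, n6, n7}
Sat(EX (b ∧ (AG A[¬a U a]))) = {s : some successor in {n5, n6, n7}} = {n1, n4, n6, n7}
n3 ∉ Sat(EX (b ∧ (AG A[¬a U a]))) = {n1, n4, n6, n7}, so the formula does not hold at n3.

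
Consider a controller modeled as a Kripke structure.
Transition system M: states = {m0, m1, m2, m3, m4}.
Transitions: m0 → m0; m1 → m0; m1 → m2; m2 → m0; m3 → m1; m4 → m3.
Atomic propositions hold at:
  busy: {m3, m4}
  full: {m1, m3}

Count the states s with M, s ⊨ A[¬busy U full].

2

Sat(¬busy) = {m0, m1, m2}
A[¬busy U full]: least fixpoint, start Z0 = Sat(full) = {m1, m3}, add states in Sat(¬busy) with every successor in Z. Already a fixed point.
Sat(A[¬busy U full]) = {m1, m3}
|Sat(A[¬busy U full])| = |{m1, m3}| = 2.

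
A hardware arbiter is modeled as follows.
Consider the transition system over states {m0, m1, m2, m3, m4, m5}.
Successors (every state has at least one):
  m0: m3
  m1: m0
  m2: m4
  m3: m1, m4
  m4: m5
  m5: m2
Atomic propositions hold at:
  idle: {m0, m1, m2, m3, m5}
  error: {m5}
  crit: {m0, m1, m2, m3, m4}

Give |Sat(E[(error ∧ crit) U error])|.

1

Sat(error ∧ crit) = ∅
E[(error ∧ crit) U error]: least fixpoint, start Z0 = Sat(error) = {m5}, add states in Sat(error ∧ crit) with some successor in Z. Already a fixed point.
Sat(E[(error ∧ crit) U error]) = {m5}
|Sat(E[(error ∧ crit) U error])| = |{m5}| = 1.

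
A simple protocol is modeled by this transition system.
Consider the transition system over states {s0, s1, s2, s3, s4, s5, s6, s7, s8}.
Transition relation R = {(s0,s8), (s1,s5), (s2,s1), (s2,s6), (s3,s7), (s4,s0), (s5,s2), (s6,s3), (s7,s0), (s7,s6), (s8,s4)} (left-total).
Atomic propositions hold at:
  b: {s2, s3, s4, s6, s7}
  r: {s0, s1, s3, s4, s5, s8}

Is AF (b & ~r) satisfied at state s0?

No

Sat(~r) = {s2, s6, s7}
Sat(b & ~r) = {s2, s6, s7}
AF (b & ~r): least fixpoint, start Z0 = {s2, s6, s7}, add states with every successor in Z. Z1 = {s2, s3, s5, s6, s7}; Z2 = {s1, s2, s3, s5, s6, s7}; fixed.
Sat(AF (b & ~r)) = {s1, s2, s3, s5, s6, s7}
s0 ∉ Sat(AF (b & ~r)) = {s1, s2, s3, s5, s6, s7}, so the formula does not hold at s0.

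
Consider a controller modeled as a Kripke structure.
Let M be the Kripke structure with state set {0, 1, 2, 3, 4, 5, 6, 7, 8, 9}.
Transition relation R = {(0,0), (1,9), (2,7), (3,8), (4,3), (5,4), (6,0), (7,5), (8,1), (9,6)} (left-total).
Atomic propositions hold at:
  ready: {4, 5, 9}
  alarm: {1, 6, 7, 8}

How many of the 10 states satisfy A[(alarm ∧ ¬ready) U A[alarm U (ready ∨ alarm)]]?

Sat(¬ready) = {0, 1, 2, 3, 6, 7, 8}
Sat(alarm ∧ ¬ready) = {1, 6, 7, 8}
Sat(ready ∨ alarm) = {1, 4, 5, 6, 7, 8, 9}
A[alarm U (ready ∨ alarm)]: least fixpoint, start Z0 = Sat((ready ∨ alarm)) = {1, 4, 5, 6, 7, 8, 9}, add states in Sat(alarm) with every successor in Z. Already a fixed point.
Sat(A[alarm U (ready ∨ alarm)]) = {1, 4, 5, 6, 7, 8, 9}
A[(alarm ∧ ¬ready) U A[alarm U (ready ∨ alarm)]]: least fixpoint, start Z0 = Sat(A[alarm U (ready ∨ alarm)]) = {1, 4, 5, 6, 7, 8, 9}, add states in Sat(alarm ∧ ¬ready) with every successor in Z. Already a fixed point.
Sat(A[(alarm ∧ ¬ready) U A[alarm U (ready ∨ alarm)]]) = {1, 4, 5, 6, 7, 8, 9}
|Sat(A[(alarm ∧ ¬ready) U A[alarm U (ready ∨ alarm)]])| = |{1, 4, 5, 6, 7, 8, 9}| = 7.

7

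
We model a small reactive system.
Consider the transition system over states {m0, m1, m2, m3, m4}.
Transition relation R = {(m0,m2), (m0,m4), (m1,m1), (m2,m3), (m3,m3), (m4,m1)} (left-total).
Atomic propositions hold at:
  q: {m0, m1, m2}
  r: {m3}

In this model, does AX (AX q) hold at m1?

Sat(AX q) = {s : every successor in {m0, m1, m2}} = {m1, m4}
Sat(AX (AX q)) = {s : every successor in {m1, m4}} = {m1, m4}
m1 ∈ Sat(AX (AX q)) = {m1, m4}, so the formula holds at m1.

Yes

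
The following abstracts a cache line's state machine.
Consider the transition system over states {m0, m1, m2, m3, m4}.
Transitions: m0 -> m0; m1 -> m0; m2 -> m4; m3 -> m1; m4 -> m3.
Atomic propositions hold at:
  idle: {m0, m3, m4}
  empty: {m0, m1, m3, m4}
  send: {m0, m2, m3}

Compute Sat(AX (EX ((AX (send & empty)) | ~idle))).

{m0, m1, m3, m4}

Sat(send & empty) = {m0, m3}
Sat(AX (send & empty)) = {s : every successor in {m0, m3}} = {m0, m1, m4}
Sat(~idle) = {m1, m2}
Sat((AX (send & empty)) | ~idle) = {m0, m1, m2, m4}
Sat(EX ((AX (send & empty)) | ~idle)) = {s : some successor in {m0, m1, m2, m4}} = {m0, m1, m2, m3}
Sat(AX (EX ((AX (send & empty)) | ~idle))) = {s : every successor in {m0, m1, m2, m3}} = {m0, m1, m3, m4}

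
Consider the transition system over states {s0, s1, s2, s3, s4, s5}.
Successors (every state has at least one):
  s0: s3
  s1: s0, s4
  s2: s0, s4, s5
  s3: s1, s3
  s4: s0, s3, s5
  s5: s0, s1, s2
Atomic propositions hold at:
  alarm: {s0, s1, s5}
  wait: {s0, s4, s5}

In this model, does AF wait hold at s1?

Yes

AF wait: least fixpoint, start Z0 = {s0, s4, s5}, add states with every successor in Z. Z1 = {s0, s1, s2, s4, s5}; fixed.
Sat(AF wait) = {s0, s1, s2, s4, s5}
s1 ∈ Sat(AF wait) = {s0, s1, s2, s4, s5}, so the formula holds at s1.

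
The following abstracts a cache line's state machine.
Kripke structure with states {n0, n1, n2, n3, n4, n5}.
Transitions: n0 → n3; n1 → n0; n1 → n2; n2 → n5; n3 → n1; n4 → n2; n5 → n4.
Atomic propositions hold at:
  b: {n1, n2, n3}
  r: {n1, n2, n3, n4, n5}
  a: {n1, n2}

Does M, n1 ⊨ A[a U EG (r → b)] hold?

Sat(r → b) = {n0, n1, n2, n3}
EG (r → b): greatest fixpoint, start Z0 = {n0, n1, n2, n3}, keep only states in Sat with some successor in Z. Z1 = {n0, n1, n3}; fixed.
Sat(EG (r → b)) = {n0, n1, n3}
A[a U EG (r → b)]: least fixpoint, start Z0 = Sat(EG (r → b)) = {n0, n1, n3}, add states in Sat(a) with every successor in Z. Already a fixed point.
Sat(A[a U EG (r → b)]) = {n0, n1, n3}
n1 ∈ Sat(A[a U EG (r → b)]) = {n0, n1, n3}, so the formula holds at n1.

Yes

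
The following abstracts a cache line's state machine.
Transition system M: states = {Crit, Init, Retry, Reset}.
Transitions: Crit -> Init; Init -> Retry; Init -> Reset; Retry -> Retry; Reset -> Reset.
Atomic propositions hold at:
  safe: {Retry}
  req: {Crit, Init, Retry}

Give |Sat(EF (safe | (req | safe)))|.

Sat(req | safe) = {Crit, Init, Retry}
Sat(safe | (req | safe)) = {Crit, Init, Retry}
EF (safe | (req | safe)): least fixpoint, start Z0 = {Crit, Init, Retry}, add states with some successor in Z. Already a fixed point.
Sat(EF (safe | (req | safe))) = {Crit, Init, Retry}
|Sat(EF (safe | (req | safe)))| = |{Crit, Init, Retry}| = 3.

3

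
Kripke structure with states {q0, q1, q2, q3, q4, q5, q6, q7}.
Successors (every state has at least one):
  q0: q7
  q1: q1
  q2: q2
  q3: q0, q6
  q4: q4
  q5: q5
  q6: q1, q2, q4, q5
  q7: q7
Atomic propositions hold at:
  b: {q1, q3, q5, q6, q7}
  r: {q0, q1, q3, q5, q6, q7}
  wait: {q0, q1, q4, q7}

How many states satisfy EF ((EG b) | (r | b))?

6

EG b: greatest fixpoint, start Z0 = {q1, q3, q5, q6, q7}, keep only states in Sat with some successor in Z. Already a fixed point.
Sat(EG b) = {q1, q3, q5, q6, q7}
Sat(r | b) = {q0, q1, q3, q5, q6, q7}
Sat((EG b) | (r | b)) = {q0, q1, q3, q5, q6, q7}
EF ((EG b) | (r | b)): least fixpoint, start Z0 = {q0, q1, q3, q5, q6, q7}, add states with some successor in Z. Already a fixed point.
Sat(EF ((EG b) | (r | b))) = {q0, q1, q3, q5, q6, q7}
|Sat(EF ((EG b) | (r | b)))| = |{q0, q1, q3, q5, q6, q7}| = 6.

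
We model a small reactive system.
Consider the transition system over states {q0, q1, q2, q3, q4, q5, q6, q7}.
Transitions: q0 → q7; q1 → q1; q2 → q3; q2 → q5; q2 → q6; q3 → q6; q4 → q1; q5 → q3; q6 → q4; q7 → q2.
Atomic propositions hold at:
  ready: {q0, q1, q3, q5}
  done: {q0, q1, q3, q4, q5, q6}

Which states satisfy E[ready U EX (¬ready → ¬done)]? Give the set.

{q0, q1, q2, q4, q5, q7}

Sat(¬ready) = {q2, q4, q6, q7}
Sat(¬done) = {q2, q7}
Sat(¬ready → ¬done) = {q0, q1, q2, q3, q5, q7}
Sat(EX (¬ready → ¬done)) = {s : some successor in {q0, q1, q2, q3, q5, q7}} = {q0, q1, q2, q4, q5, q7}
E[ready U EX (¬ready → ¬done)]: least fixpoint, start Z0 = Sat(EX (¬ready → ¬done)) = {q0, q1, q2, q4, q5, q7}, add states in Sat(ready) with some successor in Z. Already a fixed point.
Sat(E[ready U EX (¬ready → ¬done)]) = {q0, q1, q2, q4, q5, q7}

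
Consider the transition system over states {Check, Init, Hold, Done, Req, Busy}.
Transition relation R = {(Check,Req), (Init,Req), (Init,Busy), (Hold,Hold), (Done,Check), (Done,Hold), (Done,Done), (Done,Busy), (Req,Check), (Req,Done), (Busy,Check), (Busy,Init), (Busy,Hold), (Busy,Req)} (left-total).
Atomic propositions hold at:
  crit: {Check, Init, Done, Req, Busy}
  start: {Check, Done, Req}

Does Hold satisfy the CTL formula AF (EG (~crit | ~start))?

Yes

Sat(~crit) = {Hold}
Sat(~start) = {Init, Hold, Busy}
Sat(~crit | ~start) = {Init, Hold, Busy}
EG (~crit | ~start): greatest fixpoint, start Z0 = {Init, Hold, Busy}, keep only states in Sat with some successor in Z. Already a fixed point.
Sat(EG (~crit | ~start)) = {Init, Hold, Busy}
AF (EG (~crit | ~start)): least fixpoint, start Z0 = {Init, Hold, Busy}, add states with every successor in Z. Already a fixed point.
Sat(AF (EG (~crit | ~start))) = {Init, Hold, Busy}
Hold ∈ Sat(AF (EG (~crit | ~start))) = {Init, Hold, Busy}, so the formula holds at Hold.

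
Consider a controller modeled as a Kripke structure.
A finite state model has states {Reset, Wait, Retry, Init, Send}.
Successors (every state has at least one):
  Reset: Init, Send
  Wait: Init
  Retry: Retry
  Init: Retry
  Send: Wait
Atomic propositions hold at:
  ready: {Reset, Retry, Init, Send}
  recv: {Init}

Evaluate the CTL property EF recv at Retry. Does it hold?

EF recv: least fixpoint, start Z0 = {Init}, add states with some successor in Z. Z1 = {Reset, Wait, Init}; Z2 = {Reset, Wait, Init, Send}; fixed.
Sat(EF recv) = {Reset, Wait, Init, Send}
Retry ∉ Sat(EF recv) = {Reset, Wait, Init, Send}, so the formula does not hold at Retry.

No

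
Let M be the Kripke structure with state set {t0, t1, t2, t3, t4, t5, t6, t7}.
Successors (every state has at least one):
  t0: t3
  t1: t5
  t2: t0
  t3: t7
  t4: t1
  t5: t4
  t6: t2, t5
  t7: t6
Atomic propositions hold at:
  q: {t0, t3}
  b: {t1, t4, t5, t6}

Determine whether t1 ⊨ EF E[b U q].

No

E[b U q]: least fixpoint, start Z0 = Sat(q) = {t0, t3}, add states in Sat(b) with some successor in Z. Already a fixed point.
Sat(E[b U q]) = {t0, t3}
EF E[b U q]: least fixpoint, start Z0 = {t0, t3}, add states with some successor in Z. Z1 = {t0, t2, t3}; Z2 = {t0, t2, t3, t6}; Z3 = {t0, t2, t3, t6, t7}; fixed.
Sat(EF E[b U q]) = {t0, t2, t3, t6, t7}
t1 ∉ Sat(EF E[b U q]) = {t0, t2, t3, t6, t7}, so the formula does not hold at t1.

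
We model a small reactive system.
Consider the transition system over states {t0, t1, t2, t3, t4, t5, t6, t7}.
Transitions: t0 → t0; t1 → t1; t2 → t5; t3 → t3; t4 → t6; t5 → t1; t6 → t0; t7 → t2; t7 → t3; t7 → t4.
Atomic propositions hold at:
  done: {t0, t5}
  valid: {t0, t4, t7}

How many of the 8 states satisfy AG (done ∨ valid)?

1

Sat(done ∨ valid) = {t0, t4, t5, t7}
AG (done ∨ valid): greatest fixpoint, start Z0 = {t0, t4, t5, t7}, keep only states in Sat with every successor in Z. Z1 = {t0}; fixed.
Sat(AG (done ∨ valid)) = {t0}
|Sat(AG (done ∨ valid))| = |{t0}| = 1.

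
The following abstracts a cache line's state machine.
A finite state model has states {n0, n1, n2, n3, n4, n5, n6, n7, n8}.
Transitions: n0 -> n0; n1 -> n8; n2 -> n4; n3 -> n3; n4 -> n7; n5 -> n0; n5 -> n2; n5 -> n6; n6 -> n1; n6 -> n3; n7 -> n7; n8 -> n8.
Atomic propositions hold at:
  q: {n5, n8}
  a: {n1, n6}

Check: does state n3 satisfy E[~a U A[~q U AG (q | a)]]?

Sat(~a) = {n0, n2, n3, n4, n5, n7, n8}
Sat(~q) = {n0, n1, n2, n3, n4, n6, n7}
Sat(q | a) = {n1, n5, n6, n8}
AG (q | a): greatest fixpoint, start Z0 = {n1, n5, n6, n8}, keep only states in Sat with every successor in Z. Z1 = {n1, n8}; fixed.
Sat(AG (q | a)) = {n1, n8}
A[~q U AG (q | a)]: least fixpoint, start Z0 = Sat(AG (q | a)) = {n1, n8}, add states in Sat(~q) with every successor in Z. Already a fixed point.
Sat(A[~q U AG (q | a)]) = {n1, n8}
E[~a U A[~q U AG (q | a)]]: least fixpoint, start Z0 = Sat(A[~q U AG (q | a)]) = {n1, n8}, add states in Sat(~a) with some successor in Z. Already a fixed point.
Sat(E[~a U A[~q U AG (q | a)]]) = {n1, n8}
n3 ∉ Sat(E[~a U A[~q U AG (q | a)]]) = {n1, n8}, so the formula does not hold at n3.

No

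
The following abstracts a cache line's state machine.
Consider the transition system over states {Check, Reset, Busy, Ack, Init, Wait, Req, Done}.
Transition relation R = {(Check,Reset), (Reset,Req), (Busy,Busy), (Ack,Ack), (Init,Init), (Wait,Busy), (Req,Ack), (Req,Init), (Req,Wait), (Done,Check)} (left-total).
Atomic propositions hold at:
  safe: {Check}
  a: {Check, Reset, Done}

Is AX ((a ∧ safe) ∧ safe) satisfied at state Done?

Sat(a ∧ safe) = {Check}
Sat((a ∧ safe) ∧ safe) = {Check}
Sat(AX ((a ∧ safe) ∧ safe)) = {s : every successor in {Check}} = {Done}
Done ∈ Sat(AX ((a ∧ safe) ∧ safe)) = {Done}, so the formula holds at Done.

Yes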